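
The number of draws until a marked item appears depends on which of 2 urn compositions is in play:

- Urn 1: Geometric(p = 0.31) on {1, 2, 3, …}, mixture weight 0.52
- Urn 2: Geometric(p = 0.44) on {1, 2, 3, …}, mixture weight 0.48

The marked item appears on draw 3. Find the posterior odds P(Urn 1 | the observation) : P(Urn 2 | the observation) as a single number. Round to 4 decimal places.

1.1588

The posterior odds equal the prior odds times the likelihood ratio: (P(Z=i)/P(Z=j))·(f_i(x)/f_j(x)).
Evaluate each component's likelihood at the observed value:
  L_1 = 0.31·(1−0.31)^2 = 0.31·0.4761 = 0.147591
  L_2 = 0.44·(1−0.44)^2 = 0.44·0.3136 = 0.137984
Odds = (0.52/0.48) × (0.147591/0.137984) = 1.08333 × 1.06962 ≈ 1.1588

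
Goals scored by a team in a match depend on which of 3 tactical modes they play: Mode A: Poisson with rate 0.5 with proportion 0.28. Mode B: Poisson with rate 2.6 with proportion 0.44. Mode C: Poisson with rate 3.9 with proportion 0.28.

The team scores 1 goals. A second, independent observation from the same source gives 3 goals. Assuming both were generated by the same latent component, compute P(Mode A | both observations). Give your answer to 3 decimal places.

By Bayes' theorem, P(k | x) = π_k f_k(x) / Σ_j π_j f_j(x).
Since both observations come from the same component, the likelihood for component k is f_k(x₁)·f_k(x₂).
  p_A = [e^(−0.5)·0.5^1/1! = 0.303265] × [0.0126361] = 0.00383208
  p_B = [e^(−2.6)·2.6^1/1! = 0.193111] × [0.217572] = 0.0420156
  p_C = [e^(−3.9)·3.9^1/1! = 0.0789435] × [0.200122] = 0.0157983
Unnormalised posteriors:
  π_A·p_A = 0.28 × 0.00383208 = 0.00107298
  π_B·p_B = 0.44 × 0.0420156 = 0.0184869
  π_C·p_C = 0.28 × 0.0157983 = 0.00442352
Normaliser: 0.00107298 + 0.0184869 + 0.00442352 = 0.0239834
P(Mode A | data) = 0.00107298 / 0.0239834 ≈ 0.045

0.045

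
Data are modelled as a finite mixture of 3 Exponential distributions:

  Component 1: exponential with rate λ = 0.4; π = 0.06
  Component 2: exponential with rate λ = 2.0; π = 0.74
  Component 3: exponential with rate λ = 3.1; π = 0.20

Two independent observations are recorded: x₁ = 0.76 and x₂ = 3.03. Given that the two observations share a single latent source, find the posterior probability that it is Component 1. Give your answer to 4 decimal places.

The responsibility of component k is w_k f_k(x) divided by Σ_j w_j f_j(x).
Since both observations come from the same component, the likelihood for component k is f_k(x₁)·f_k(x₂).
  f_1 = [0.4·e^(−0.4·0.76) = 0.4·e^(−0.3040) = 0.295144] × [0.119041] = 0.0351342
  f_2 = [2.0·e^(−2.0·0.76) = 2.0·e^(−1.5200) = 0.437424] × [0.0046688] = 0.00204224
  f_3 = [3.1·e^(−3.1·0.76) = 3.1·e^(−2.3560) = 0.293876] × [0.000258246] = 7.58923e-05
Unnormalised posteriors:
  w_1·f_1 = 0.06 × 0.0351342 = 0.00210805
  w_2·f_2 = 0.74 × 0.00204224 = 0.00151126
  w_3·f_3 = 0.20 × 7.58923e-05 = 1.51785e-05
Marginal: 0.00210805 + 0.00151126 + 1.51785e-05 = 0.00363449
P(Component 1 | data) ≈ 0.5800

0.5800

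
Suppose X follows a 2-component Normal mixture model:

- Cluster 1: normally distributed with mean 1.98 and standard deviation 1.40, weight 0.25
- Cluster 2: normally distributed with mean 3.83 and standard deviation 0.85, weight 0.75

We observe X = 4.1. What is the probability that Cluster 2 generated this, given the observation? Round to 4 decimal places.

P(component k | x) = w_k·f_k(x) / marginal(x), where marginal(x) = Σ_j w_j·f_j(x).
Normal densities:
  f_1 = 0.090542
  f_2 = 0.446253
Weight by the priors:
  w_1·f_1 = 0.25 × 0.090542 = 0.0226355
  w_2·f_2 = 0.75 × 0.446253 = 0.33469
Marginal: 0.0226355 + 0.33469 = 0.357325
P(Cluster 2 | 4.1) ≈ 0.9367

0.9367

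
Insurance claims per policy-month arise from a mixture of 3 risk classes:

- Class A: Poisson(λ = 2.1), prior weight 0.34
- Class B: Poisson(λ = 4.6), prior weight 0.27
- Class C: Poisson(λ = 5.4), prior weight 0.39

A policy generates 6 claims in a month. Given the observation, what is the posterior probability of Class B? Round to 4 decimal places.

The responsibility of component k is π_k f_k(x) divided by Σ_j π_j f_j(x).
Component likelihoods at x = 6 claims:
  L_A = 0.014587
  L_B = 0.13227
  L_C = 0.155539
Unnormalised posteriors:
  π_A·L_A = 0.34 × 0.014587 = 0.00495957
  π_B·L_B = 0.27 × 0.13227 = 0.0357128
  π_C·L_C = 0.39 × 0.155539 = 0.0606603
Sum: 0.00495957 + 0.0357128 + 0.0606603 = 0.101333
So the posterior for Class B is 0.0357128 / 0.101333 ≈ 0.3524.

0.3524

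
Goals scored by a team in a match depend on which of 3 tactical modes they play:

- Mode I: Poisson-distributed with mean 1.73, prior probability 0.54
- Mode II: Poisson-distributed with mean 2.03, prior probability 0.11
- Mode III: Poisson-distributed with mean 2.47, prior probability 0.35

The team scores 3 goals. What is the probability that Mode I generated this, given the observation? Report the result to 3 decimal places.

0.466

The responsibility of component k is π_k f_k(x) divided by Σ_j π_j f_j(x).
Poisson probabilities:
  L_I = 0.152988
  L_II = 0.183113
  L_III = 0.212438
Unnormalised posteriors:
  π_I·L_I = 0.54 × 0.152988 = 0.0826136
  π_II·L_II = 0.11 × 0.183113 = 0.0201424
  π_III·L_III = 0.35 × 0.212438 = 0.0743533
Marginal: 0.0826136 + 0.0201424 + 0.0743533 = 0.177109
Responsibility of Mode I: 0.0826136 / 0.177109 ≈ 0.466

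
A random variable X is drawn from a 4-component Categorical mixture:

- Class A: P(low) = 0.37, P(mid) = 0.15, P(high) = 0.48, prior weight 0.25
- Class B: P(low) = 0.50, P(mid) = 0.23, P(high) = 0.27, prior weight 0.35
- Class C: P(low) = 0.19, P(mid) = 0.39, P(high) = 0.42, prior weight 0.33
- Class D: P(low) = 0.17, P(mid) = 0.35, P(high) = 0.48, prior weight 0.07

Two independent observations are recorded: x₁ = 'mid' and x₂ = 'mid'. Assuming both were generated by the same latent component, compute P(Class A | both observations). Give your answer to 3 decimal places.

0.068

By Bayes' theorem, P(k | x) = π_k f_k(x) / Σ_j π_j f_j(x).
Since both observations come from the same component, the likelihood for component k is f_k(x₁)·f_k(x₂).
  L_A = [P(mid | comp) = 0.15] × [0.15] = 0.0225
  L_B = [P(mid | comp) = 0.23] × [0.23] = 0.0529
  L_C = [P(mid | comp) = 0.39] × [0.39] = 0.1521
  L_D = [P(mid | comp) = 0.35] × [0.35] = 0.1225
Multiply by the mixture weights:
  π_A·L_A = 0.25 × 0.0225 = 0.005625
  π_B·L_B = 0.35 × 0.0529 = 0.018515
  π_C·L_C = 0.33 × 0.1521 = 0.050193
  π_D·L_D = 0.07 × 0.1225 = 0.008575
Sum: 0.005625 + 0.018515 + 0.050193 + 0.008575 = 0.082908
So the posterior for Class A is 0.005625 / 0.082908 ≈ 0.068.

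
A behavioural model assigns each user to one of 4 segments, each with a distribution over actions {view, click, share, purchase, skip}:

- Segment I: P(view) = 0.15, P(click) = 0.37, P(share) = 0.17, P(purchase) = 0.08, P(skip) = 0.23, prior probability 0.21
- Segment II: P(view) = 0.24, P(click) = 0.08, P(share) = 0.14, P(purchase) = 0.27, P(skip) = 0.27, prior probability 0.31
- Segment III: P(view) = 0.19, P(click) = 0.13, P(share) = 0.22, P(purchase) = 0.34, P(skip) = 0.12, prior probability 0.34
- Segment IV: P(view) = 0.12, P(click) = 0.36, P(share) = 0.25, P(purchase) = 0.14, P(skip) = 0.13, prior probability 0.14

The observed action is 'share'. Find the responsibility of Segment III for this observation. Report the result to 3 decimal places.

0.396

The responsibility of component k is w_k f_k(x) divided by Σ_j w_j f_j(x).
Component likelihoods at x = 'share':
  L_I = P(share | comp) = 0.17
  L_II = P(share | comp) = 0.14
  L_III = P(share | comp) = 0.22
  L_IV = P(share | comp) = 0.25
Prior × likelihood for each component:
  w_I·L_I = 0.21 × 0.17 = 0.0357
  w_II·L_II = 0.31 × 0.14 = 0.0434
  w_III·L_III = 0.34 × 0.22 = 0.0748
  w_IV·L_IV = 0.14 × 0.25 = 0.035
Normaliser: 0.0357 + 0.0434 + 0.0748 + 0.035 = 0.1889
P(Segment III | data) = 0.0748 / 0.1889 ≈ 0.396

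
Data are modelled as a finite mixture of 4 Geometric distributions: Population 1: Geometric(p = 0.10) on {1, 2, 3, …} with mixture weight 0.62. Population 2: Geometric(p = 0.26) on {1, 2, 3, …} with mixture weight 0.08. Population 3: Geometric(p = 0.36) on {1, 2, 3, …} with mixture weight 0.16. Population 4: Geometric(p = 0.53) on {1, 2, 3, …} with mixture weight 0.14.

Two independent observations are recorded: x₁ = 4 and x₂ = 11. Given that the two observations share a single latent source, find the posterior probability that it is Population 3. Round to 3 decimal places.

The responsibility of component k is π_k f_k(x) divided by Σ_j π_j f_j(x).
Since both observations come from the same component, the likelihood for component k is f_k(x₁)·f_k(x₂).
  p_1 = [0.10·(1−0.10)^3 = 0.10·0.729 = 0.0729] × [0.0348678] = 0.00254187
  p_2 = [0.26·(1−0.26)^3 = 0.26·0.405224 = 0.105358] × [0.0128024] = 0.00134884
  p_3 = [0.36·(1−0.36)^3 = 0.36·0.262144 = 0.0943718] × [0.00415052] = 0.000391692
  p_4 = [0.53·(1−0.53)^3 = 0.53·0.103823 = 0.0550262] × [0.000278775] = 1.53399e-05
Weight by the priors:
  π_1·p_1 = 0.62 × 0.00254187 = 0.00157596
  π_2·p_2 = 0.08 × 0.00134884 = 0.000107907
  π_3·p_3 = 0.16 × 0.000391692 = 6.26707e-05
  π_4·p_4 = 0.14 × 1.53399e-05 = 2.14759e-06
Marginal: 0.00157596 + 0.000107907 + 6.26707e-05 + 2.14759e-06 = 0.00174868
So the posterior for Population 3 is 6.26707e-05 / 0.00174868 ≈ 0.036.

0.036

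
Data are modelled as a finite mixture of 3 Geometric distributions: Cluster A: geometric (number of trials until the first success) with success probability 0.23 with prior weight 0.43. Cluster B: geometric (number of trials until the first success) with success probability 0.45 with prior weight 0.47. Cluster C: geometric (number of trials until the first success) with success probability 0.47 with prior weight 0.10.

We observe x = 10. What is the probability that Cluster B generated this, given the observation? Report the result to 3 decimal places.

Posterior ∝ prior × likelihood, so P(k | x) ∝ w_k f_k(x); normalise over all components.
Geometric probabilities:
  p_A = 0.0218849
  p_B = 0.00207241
  p_C = 0.00155089
Prior × likelihood for each component:
  w_A·p_A = 0.43 × 0.0218849 = 0.0094105
  w_B·p_B = 0.47 × 0.00207241 = 0.000974035
  w_C·p_C = 0.10 × 0.00155089 = 0.000155089
Evidence: 0.0094105 + 0.000974035 + 0.000155089 = 0.0105396
P(Cluster B | 10) = 0.000974035 / 0.0105396 ≈ 0.092

0.092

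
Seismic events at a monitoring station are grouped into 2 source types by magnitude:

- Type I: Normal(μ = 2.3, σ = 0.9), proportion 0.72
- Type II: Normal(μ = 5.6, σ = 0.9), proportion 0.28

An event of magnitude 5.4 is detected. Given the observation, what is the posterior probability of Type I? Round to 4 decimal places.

0.0069

By Bayes' theorem, P(k | x) = π_k f_k(x) / Σ_j π_j f_j(x).
Component likelihoods at x = 5.4:
  p_I = (1/(0.9·√(2π)))·exp(−(5.4−2.3)²/(2·0.9²)) = 0.443269·exp(-5.93210) = 0.00117595
  p_II = (1/(0.9·√(2π)))·exp(−(5.4−5.6)²/(2·0.9²)) = 0.443269·exp(-0.02469) = 0.432458
Weight by the priors:
  π_I·p_I = 0.72 × 0.00117595 = 0.000846686
  π_II·p_II = 0.28 × 0.432458 = 0.121088
Marginal: 0.000846686 + 0.121088 = 0.121935
P(Type I | x) ≈ 0.0069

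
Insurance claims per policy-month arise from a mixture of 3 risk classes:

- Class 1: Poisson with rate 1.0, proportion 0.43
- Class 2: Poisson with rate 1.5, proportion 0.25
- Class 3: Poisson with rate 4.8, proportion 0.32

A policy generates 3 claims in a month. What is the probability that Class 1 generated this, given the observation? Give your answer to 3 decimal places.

0.248

Apply Bayes' rule: the posterior for each component is proportional to its prior times its likelihood at x.
Poisson probabilities:
  L_1 = 0.0613132
  L_2 = 0.125511
  L_3 = 0.151691
Weight by the priors:
  π_1·L_1 = 0.43 × 0.0613132 = 0.0263647
  π_2·L_2 = 0.25 × 0.125511 = 0.0313777
  π_3·L_3 = 0.32 × 0.151691 = 0.048541
Evidence: 0.0263647 + 0.0313777 + 0.048541 = 0.106283
So the posterior for Class 1 is 0.0263647 / 0.106283 ≈ 0.248.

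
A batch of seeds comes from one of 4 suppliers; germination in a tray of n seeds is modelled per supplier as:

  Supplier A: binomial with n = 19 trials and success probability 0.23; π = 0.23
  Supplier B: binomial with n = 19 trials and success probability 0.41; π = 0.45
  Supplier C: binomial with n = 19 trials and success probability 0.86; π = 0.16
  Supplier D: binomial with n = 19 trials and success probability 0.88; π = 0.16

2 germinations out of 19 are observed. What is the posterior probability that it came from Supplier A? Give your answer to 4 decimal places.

Apply Bayes' rule: the posterior for each component is proportional to its prior times its likelihood at x.
Binomial probabilities:
  p_A = C(19,2)·0.23^2·0.77^17 = 171·0.0529·0.0117582 = 0.106364
  p_B = C(19,2)·0.41^2·0.59^17 = 171·0.1681·0.000127199 = 0.00365635
  p_C = C(19,2)·0.86^2·0.14^17 = 171·0.7396·3.04913e-15 = 3.85629e-13
  p_D = C(19,2)·0.88^2·0.12^17 = 171·0.7744·2.21861e-16 = 2.93794e-14
Weight by the priors:
  π_A·p_A = 0.23 × 0.106364 = 0.0244637
  π_B·p_B = 0.45 × 0.00365635 = 0.00164536
  π_C·p_C = 0.16 × 3.85629e-13 = 6.17006e-14
  π_D·p_D = 0.16 × 2.93794e-14 = 4.7007e-15
Marginal: 0.0244637 + 0.00164536 + 6.17006e-14 + 4.7007e-15 = 0.026109
P(Supplier A | 2 germinations out of 19) = 0.0244637 / 0.026109 ≈ 0.9370

0.9370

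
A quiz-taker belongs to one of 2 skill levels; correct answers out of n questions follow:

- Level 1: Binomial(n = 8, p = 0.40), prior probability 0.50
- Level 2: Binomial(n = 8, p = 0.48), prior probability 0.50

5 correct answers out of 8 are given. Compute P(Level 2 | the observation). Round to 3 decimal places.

Posterior ∝ prior × likelihood, so P(k | x) ∝ w_k f_k(x); normalise over all components.
Binomial probabilities:
  p_1 = C(8,5)·0.40^5·0.60^3 = 56·0.01024·0.216 = 0.123863
  p_2 = C(8,5)·0.48^5·0.52^3 = 56·0.0254804·0.140608 = 0.200634
Unnormalised posteriors:
  w_1·p_1 = 0.50 × 0.123863 = 0.0619315
  w_2·p_2 = 0.50 × 0.200634 = 0.100317
Sum: 0.0619315 + 0.100317 = 0.162248
P(Level 2 | the observation) ≈ 0.618

0.618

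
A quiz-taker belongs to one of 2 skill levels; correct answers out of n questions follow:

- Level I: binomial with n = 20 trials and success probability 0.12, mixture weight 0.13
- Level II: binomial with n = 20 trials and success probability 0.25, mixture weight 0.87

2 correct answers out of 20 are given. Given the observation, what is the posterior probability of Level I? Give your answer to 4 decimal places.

By Bayes' theorem, P(k | x) = π_k f_k(x) / Σ_j π_j f_j(x).
Binomial probabilities:
  L_I = C(20,2)·0.12^2·0.88^18 = 190·0.0144·0.100159 = 0.274034
  L_II = C(20,2)·0.25^2·0.75^18 = 190·0.0625·0.00563771 = 0.0669478
Prior × likelihood for each component:
  π_I·L_I = 0.13 × 0.274034 = 0.0356244
  π_II·L_II = 0.87 × 0.0669478 = 0.0582446
Marginal: 0.0356244 + 0.0582446 = 0.093869
P(Level I | 2 correct answers out of 20) ≈ 0.3795

0.3795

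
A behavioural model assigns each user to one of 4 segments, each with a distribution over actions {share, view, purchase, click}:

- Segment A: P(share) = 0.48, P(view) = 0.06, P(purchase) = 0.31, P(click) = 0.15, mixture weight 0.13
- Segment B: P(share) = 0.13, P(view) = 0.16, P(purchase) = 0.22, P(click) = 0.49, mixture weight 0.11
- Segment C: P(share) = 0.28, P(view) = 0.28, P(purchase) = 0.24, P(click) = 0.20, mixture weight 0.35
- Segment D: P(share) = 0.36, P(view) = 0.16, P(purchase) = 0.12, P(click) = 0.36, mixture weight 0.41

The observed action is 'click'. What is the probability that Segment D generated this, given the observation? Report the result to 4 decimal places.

0.5072

Posterior ∝ prior × likelihood, so P(k | x) ∝ P(Z=k) f_k(x); normalise over all components.
Categorical probabilities:
  L_A = 0.15
  L_B = 0.49
  L_C = 0.2
  L_D = 0.36
Unnormalised posteriors:
  P(Z=A)·L_A = 0.13 × 0.15 = 0.0195
  P(Z=B)·L_B = 0.11 × 0.49 = 0.0539
  P(Z=C)·L_C = 0.35 × 0.2 = 0.07
  P(Z=D)·L_D = 0.41 × 0.36 = 0.1476
Normaliser: 0.0195 + 0.0539 + 0.07 + 0.1476 = 0.291
Responsibility of Segment D: 0.1476 / 0.291 ≈ 0.5072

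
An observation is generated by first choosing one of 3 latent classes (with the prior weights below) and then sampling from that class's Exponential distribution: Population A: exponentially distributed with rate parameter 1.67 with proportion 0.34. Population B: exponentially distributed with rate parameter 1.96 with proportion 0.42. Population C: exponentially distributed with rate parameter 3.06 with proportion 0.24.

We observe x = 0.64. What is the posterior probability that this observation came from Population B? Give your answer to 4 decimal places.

0.4402

By Bayes' theorem, P(k | x) = π_k f_k(x) / Σ_j π_j f_j(x).
Exponential densities:
  f_A = 0.573512
  f_B = 0.559084
  f_C = 0.431717
Unnormalised posteriors:
  π_A·f_A = 0.34 × 0.573512 = 0.194994
  π_B·f_B = 0.42 × 0.559084 = 0.234815
  π_C·f_C = 0.24 × 0.431717 = 0.103612
Denominator: 0.194994 + 0.234815 + 0.103612 = 0.533421
P(Population B | data) = 0.234815 / 0.533421 ≈ 0.4402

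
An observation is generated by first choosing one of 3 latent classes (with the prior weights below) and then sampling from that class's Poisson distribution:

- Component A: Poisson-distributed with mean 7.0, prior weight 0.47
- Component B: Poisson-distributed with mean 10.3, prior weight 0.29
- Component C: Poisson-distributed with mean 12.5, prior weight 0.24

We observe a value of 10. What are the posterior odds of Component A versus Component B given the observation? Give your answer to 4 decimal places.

Since P(k|x) ∝ π_k f_k(x), the posterior odds are π_i f_i(x) / (π_j f_j(x)).
Evaluate each component's likelihood at the observed value:
  p_A = e^(−7.0)·7.0^10/10! = 0.0709833
  p_B = e^(−10.3)·10.3^10/10! = 0.124559
  p_C = e^(−12.5)·12.5^10/10! = 0.0956436
Odds = (0.47/0.29) × (0.0709833/0.124559) = 1.62069 × 0.569875 ≈ 0.9236

0.9236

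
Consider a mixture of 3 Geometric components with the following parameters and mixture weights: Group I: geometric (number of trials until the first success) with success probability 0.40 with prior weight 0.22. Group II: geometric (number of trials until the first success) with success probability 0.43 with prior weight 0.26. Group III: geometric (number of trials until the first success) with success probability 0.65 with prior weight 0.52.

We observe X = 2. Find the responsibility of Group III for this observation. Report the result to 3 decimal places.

0.504

The responsibility of component k is P(Z=k) f_k(x) divided by Σ_j P(Z=j) f_j(x).
Geometric probabilities:
  f_I = 0.24
  f_II = 0.2451
  f_III = 0.2275
Multiply by the mixture weights:
  P(Z=I)·f_I = 0.22 × 0.24 = 0.0528
  P(Z=II)·f_II = 0.26 × 0.2451 = 0.063726
  P(Z=III)·f_III = 0.52 × 0.2275 = 0.1183
Sum: 0.0528 + 0.063726 + 0.1183 = 0.234826
So the posterior for Group III is 0.1183 / 0.234826 ≈ 0.504.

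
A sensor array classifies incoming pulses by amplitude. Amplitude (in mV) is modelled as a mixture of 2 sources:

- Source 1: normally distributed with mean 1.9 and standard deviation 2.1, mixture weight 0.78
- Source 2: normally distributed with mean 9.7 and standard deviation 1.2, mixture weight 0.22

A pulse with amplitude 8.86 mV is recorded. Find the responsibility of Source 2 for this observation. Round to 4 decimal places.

By Bayes' theorem, P(k | x) = w_k f_k(x) / Σ_j w_j f_j(x).
Normal densities:
  f_1 = (1/(2.1·√(2π)))·exp(−(8.86−1.9)²/(2·2.1²)) = 0.189973·exp(-5.49224) = 0.000782419
  f_2 = (1/(1.2·√(2π)))·exp(−(8.86−9.7)²/(2·1.2²)) = 0.332452·exp(-0.24500) = 0.260212
Weight by the priors:
  w_1·f_1 = 0.78 × 0.000782419 = 0.000610286
  w_2·f_2 = 0.22 × 0.260212 = 0.0572466
Normaliser: 0.000610286 + 0.0572466 = 0.0578568
P(Source 2 | data) = 0.0572466 / 0.0578568 ≈ 0.9895

0.9895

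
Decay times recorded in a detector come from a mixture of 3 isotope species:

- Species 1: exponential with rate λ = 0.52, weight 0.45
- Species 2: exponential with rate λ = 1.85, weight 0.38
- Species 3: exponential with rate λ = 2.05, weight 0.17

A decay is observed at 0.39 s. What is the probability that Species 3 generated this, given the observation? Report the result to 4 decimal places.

0.2273

By Bayes' theorem, P(k | x) = P(Z=k) f_k(x) / Σ_j P(Z=j) f_j(x).
Component likelihoods at x = 0.39 s:
  L_1 = 0.52·e^(−0.52·0.39) = 0.52·e^(−0.2028) = 0.42455
  L_2 = 1.85·e^(−1.85·0.39) = 1.85·e^(−0.7215) = 0.899142
  L_3 = 2.05·e^(−2.05·0.39) = 2.05·e^(−0.7995) = 0.921585
Unnormalised posteriors:
  P(Z=1)·L_1 = 0.45 × 0.42455 = 0.191047
  P(Z=2)·L_2 = 0.38 × 0.899142 = 0.341674
  P(Z=3)·L_3 = 0.17 × 0.921585 = 0.156669
Normaliser: 0.191047 + 0.341674 + 0.156669 = 0.689391
So the posterior for Species 3 is 0.156669 / 0.689391 ≈ 0.2273.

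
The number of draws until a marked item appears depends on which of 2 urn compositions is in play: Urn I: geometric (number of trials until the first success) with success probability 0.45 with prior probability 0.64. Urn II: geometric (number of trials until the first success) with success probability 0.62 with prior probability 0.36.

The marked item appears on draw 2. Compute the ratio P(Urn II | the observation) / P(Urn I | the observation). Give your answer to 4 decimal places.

Posterior odds = (w_i f_i(x)) / (w_j f_j(x)); the normalising sum cancels.
Evaluate each component's likelihood at the observed value:
  L_I = 0.2475
  L_II = 0.2356
Odds = (0.36/0.64) × (0.2356/0.2475) = 0.5625 × 0.951919 ≈ 0.5355

0.5355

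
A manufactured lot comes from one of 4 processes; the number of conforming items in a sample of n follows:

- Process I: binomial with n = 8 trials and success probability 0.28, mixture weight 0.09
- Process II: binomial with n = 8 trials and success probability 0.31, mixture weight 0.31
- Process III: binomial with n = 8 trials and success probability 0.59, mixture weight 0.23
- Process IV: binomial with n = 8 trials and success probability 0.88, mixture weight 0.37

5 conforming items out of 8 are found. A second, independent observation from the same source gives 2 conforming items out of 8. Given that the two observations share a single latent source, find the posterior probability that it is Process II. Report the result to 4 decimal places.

P(component k | x) = w_k·f_k(x) / marginal(x), where marginal(x) = Σ_j w_j·f_j(x).
Since both observations come from the same component, the likelihood for component k is f_k(x₁)·f_k(x₂).
  p_I = [0.0359729] × [0.305822] = 0.0110013
  p_II = [0.0526676] × [0.290386] = 0.015294
  p_III = [0.27593] × [0.0462983] = 0.0127751
  p_IV = [0.0510676] × [6.47457e-05] = 3.3064e-06
Unnormalised posteriors:
  w_I·p_I = 0.09 × 0.0110013 = 0.000990119
  w_II·p_II = 0.31 × 0.015294 = 0.00474113
  w_III·p_III = 0.23 × 0.0127751 = 0.00293828
  w_IV·p_IV = 0.37 × 3.3064e-06 = 1.22337e-06
Evidence: 0.000990119 + 0.00474113 + 0.00293828 + 1.22337e-06 = 0.00867074
P(Process II | data) = 0.00474113 / 0.00867074 ≈ 0.5468

0.5468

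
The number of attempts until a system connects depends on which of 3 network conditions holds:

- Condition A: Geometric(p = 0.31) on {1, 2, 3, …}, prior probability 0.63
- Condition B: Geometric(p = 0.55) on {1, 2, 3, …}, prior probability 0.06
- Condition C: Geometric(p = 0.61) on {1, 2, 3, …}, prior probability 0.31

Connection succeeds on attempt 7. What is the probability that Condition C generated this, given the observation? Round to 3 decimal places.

By Bayes' theorem, P(k | x) = π_k f_k(x) / Σ_j π_j f_j(x).
Evaluate each component's likelihood at the observed value:
  p_A = 0.31·(1−0.31)^6 = 0.31·0.107918 = 0.0334546
  p_B = 0.55·(1−0.55)^6 = 0.55·0.00830377 = 0.00456707
  p_C = 0.61·(1−0.61)^6 = 0.61·0.00351874 = 0.00214643
Weight by the priors:
  π_A·p_A = 0.63 × 0.0334546 = 0.0210764
  π_B·p_B = 0.06 × 0.00456707 = 0.000274024
  π_C·p_C = 0.31 × 0.00214643 = 0.000665394
Denominator: 0.0210764 + 0.000274024 + 0.000665394 = 0.0220158
P(Condition C | x) ≈ 0.030

0.030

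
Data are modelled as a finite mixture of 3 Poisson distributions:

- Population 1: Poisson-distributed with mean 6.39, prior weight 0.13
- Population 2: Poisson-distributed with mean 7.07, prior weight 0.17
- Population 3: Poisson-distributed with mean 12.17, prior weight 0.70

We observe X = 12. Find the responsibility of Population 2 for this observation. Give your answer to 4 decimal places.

By Bayes' theorem, P(k | x) = π_k f_k(x) / Σ_j π_j f_j(x).
Poisson probabilities:
  f_1 = e^(−6.39)·6.39^12/12! = 0.016238
  f_2 = e^(−7.07)·7.07^12/12! = 0.0276843
  f_3 = e^(−12.17)·12.17^12/12! = 0.114232
Multiply by the mixture weights:
  π_1·f_1 = 0.13 × 0.016238 = 0.00211094
  π_2·f_2 = 0.17 × 0.0276843 = 0.00470634
  π_3·f_3 = 0.70 × 0.114232 = 0.0799621
Normaliser: 0.00211094 + 0.00470634 + 0.0799621 = 0.0867794
So the posterior for Population 2 is 0.00470634 / 0.0867794 ≈ 0.0542.

0.0542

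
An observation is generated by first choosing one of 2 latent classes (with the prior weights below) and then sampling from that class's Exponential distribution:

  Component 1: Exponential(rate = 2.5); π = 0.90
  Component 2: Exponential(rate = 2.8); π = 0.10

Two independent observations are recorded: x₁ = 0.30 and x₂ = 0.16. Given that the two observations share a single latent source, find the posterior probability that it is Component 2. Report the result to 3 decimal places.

The responsibility of component k is P(Z=k) f_k(x) divided by Σ_j P(Z=j) f_j(x).
Since both observations come from the same component, the likelihood for component k is f_k(x₁)·f_k(x₂).
  p_1 = [2.5·e^(−2.5·0.30) = 2.5·e^(−0.7500) = 1.18092] × [1.6758] = 1.97898
  p_2 = [2.8·e^(−2.8·0.30) = 2.8·e^(−0.8400) = 1.20879] × [1.78893] = 2.16244
Unnormalised posteriors:
  P(Z=1)·p_1 = 0.90 × 1.97898 = 1.78108
  P(Z=2)·p_2 = 0.10 × 2.16244 = 0.216244
Evidence: 1.78108 + 0.216244 = 1.99733
P(Component 2 | x) ≈ 0.108

0.108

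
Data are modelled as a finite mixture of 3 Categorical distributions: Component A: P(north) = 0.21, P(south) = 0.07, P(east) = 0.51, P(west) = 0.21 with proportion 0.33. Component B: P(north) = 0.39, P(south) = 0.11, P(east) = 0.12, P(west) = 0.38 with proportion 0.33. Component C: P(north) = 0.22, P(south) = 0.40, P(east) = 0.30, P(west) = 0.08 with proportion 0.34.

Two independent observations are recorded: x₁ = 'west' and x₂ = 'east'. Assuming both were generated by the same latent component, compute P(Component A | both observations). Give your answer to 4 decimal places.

By Bayes' theorem, P(k | x) = P(Z=k) f_k(x) / Σ_j P(Z=j) f_j(x).
Since both observations come from the same component, the likelihood for component k is f_k(x₁)·f_k(x₂).
  L_A = [P(west | comp) = 0.21] × [0.51] = 0.1071
  L_B = [P(west | comp) = 0.38] × [0.12] = 0.0456
  L_C = [P(west | comp) = 0.08] × [0.3] = 0.024
Weight by the priors:
  P(Z=A)·L_A = 0.33 × 0.1071 = 0.035343
  P(Z=B)·L_B = 0.33 × 0.0456 = 0.015048
  P(Z=C)·L_C = 0.34 × 0.024 = 0.00816
Evidence: 0.035343 + 0.015048 + 0.00816 = 0.058551
So the posterior for Component A is 0.035343 / 0.058551 ≈ 0.6036.

0.6036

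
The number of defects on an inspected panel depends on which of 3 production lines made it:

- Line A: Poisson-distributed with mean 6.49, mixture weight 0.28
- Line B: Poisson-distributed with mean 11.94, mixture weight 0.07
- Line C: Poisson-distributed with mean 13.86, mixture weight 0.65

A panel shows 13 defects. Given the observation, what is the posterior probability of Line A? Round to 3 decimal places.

By Bayes' theorem, P(k | x) = w_k f_k(x) / Σ_j w_j f_j(x).
Component likelihoods at x = 13 defects:
  p_A = e^(−6.49)·6.49^13/13! = 0.0088375
  p_B = e^(−11.94)·11.94^13/13! = 0.105027
  p_C = e^(−13.86)·13.86^13/13! = 0.106984
Multiply by the mixture weights:
  w_A·p_A = 0.28 × 0.0088375 = 0.0024745
  w_B·p_B = 0.07 × 0.105027 = 0.00735187
  w_C·p_C = 0.65 × 0.106984 = 0.0695398
Sum: 0.0024745 + 0.00735187 + 0.0695398 = 0.0793662
P(Line A | the observation) = 0.0024745 / 0.0793662 ≈ 0.031

0.031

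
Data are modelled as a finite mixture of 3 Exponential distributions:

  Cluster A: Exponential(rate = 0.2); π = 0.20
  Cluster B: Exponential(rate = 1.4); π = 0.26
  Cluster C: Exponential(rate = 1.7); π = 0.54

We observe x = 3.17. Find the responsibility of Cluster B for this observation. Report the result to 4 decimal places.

Posterior ∝ prior × likelihood, so P(k | x) ∝ π_k f_k(x); normalise over all components.
Component likelihoods at x = 3.17:
  f_A = 0.106093
  f_B = 0.0165474
  f_C = 0.00776311
Unnormalised posteriors:
  π_A·f_A = 0.20 × 0.106093 = 0.0212186
  π_B·f_B = 0.26 × 0.0165474 = 0.00430232
  π_C·f_C = 0.54 × 0.00776311 = 0.00419208
Evidence: 0.0212186 + 0.00430232 + 0.00419208 = 0.029713
P(Cluster B | x) = 0.00430232 / 0.029713 ≈ 0.1448

0.1448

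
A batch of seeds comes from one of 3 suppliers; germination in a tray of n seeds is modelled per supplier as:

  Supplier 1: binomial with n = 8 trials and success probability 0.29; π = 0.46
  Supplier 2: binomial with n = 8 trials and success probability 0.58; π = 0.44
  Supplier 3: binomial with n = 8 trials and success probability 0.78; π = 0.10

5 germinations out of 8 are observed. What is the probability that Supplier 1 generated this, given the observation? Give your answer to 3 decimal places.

P(component k | x) = π_k·f_k(x) / marginal(x), where marginal(x) = Σ_j π_j·f_j(x).
Evaluate each component's likelihood at the observed value:
  L_1 = 0.0411105
  L_2 = 0.272318
  L_3 = 0.172159
Unnormalised posteriors:
  π_1·L_1 = 0.46 × 0.0411105 = 0.0189108
  π_2·L_2 = 0.44 × 0.272318 = 0.11982
  π_3·L_3 = 0.10 × 0.172159 = 0.0172159
Marginal: 0.0189108 + 0.11982 + 0.0172159 = 0.155947
Responsibility of Supplier 1: 0.0189108 / 0.155947 ≈ 0.121

0.121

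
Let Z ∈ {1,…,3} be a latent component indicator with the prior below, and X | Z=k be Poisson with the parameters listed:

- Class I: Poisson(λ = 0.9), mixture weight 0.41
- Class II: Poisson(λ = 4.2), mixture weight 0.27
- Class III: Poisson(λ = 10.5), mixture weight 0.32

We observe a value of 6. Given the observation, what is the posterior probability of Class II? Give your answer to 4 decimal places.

Apply Bayes' rule: the posterior for each component is proportional to its prior times its likelihood at x.
Evaluate each component's likelihood at the observed value:
  f_I = 0.000300094
  f_II = 0.114321
  f_III = 0.051252
Weight by the priors:
  w_I·f_I = 0.41 × 0.000300094 = 0.000123039
  w_II·f_II = 0.27 × 0.114321 = 0.0308667
  w_III·f_III = 0.32 × 0.051252 = 0.0164007
Marginal: 0.000123039 + 0.0308667 + 0.0164007 = 0.0473904
So the posterior for Class II is 0.0308667 / 0.0473904 ≈ 0.6513.

0.6513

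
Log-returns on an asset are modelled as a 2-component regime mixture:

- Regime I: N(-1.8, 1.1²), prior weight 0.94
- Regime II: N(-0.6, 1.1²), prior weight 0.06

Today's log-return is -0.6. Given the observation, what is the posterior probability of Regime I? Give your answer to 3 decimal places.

0.896

Posterior ∝ prior × likelihood, so P(k | x) ∝ P(Z=k) f_k(x); normalise over all components.
Component likelihoods at x = -0.6:
  f_I = (1/(1.1·√(2π)))·exp(−(-0.6−-1.8)²/(2·1.1²)) = 0.362675·exp(-0.59504) = 0.20003
  f_II = (1/(1.1·√(2π)))·exp(−(-0.6−-0.6)²/(2·1.1²)) = 0.362675·exp(-0.00000) = 0.362675
Weight by the priors:
  P(Z=I)·f_I = 0.94 × 0.20003 = 0.188028
  P(Z=II)·f_II = 0.06 × 0.362675 = 0.0217605
Evidence: 0.188028 + 0.0217605 = 0.209788
P(Regime I | -0.6) ≈ 0.896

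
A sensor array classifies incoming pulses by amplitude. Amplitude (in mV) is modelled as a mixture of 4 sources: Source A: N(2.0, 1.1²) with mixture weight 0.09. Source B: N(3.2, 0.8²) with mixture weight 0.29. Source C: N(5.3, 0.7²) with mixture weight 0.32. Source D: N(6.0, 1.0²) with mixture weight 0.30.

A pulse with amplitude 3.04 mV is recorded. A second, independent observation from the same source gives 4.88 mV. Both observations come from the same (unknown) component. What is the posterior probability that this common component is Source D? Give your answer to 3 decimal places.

0.036

Apply Bayes' rule: the posterior for each component is proportional to its prior times its likelihood at x.
Since both observations come from the same component, the likelihood for component k is f_k(x₁)·f_k(x₂).
  f_A = [0.23196] × [0.0117761] = 0.00273157
  f_B = [0.488803] × [0.0549795] = 0.0268742
  f_C = [0.00310699] × [0.476035] = 0.00147904
  f_D = [0.0049929] × [0.213069] = 0.00106383
Weight by the priors:
  π_A·f_A = 0.09 × 0.00273157 = 0.000245842
  π_B·f_B = 0.29 × 0.0268742 = 0.00779351
  π_C·f_C = 0.32 × 0.00147904 = 0.000473292
  π_D·f_D = 0.30 × 0.00106383 = 0.00031915
Evidence: 0.000245842 + 0.00779351 + 0.000473292 + 0.00031915 = 0.00883179
P(Source D | x) ≈ 0.036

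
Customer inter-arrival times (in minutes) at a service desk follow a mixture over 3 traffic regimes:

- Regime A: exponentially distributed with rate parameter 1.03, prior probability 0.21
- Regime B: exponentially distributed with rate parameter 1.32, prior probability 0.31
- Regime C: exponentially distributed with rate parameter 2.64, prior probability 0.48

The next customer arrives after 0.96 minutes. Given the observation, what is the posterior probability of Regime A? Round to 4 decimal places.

P(component k | x) = π_k·f_k(x) / marginal(x), where marginal(x) = Σ_j π_j·f_j(x).
Component likelihoods at x = 0.96 minutes:
  p_A = 1.03·e^(−1.03·0.96) = 1.03·e^(−0.9888) = 0.383184
  p_B = 1.32·e^(−1.32·0.96) = 1.32·e^(−1.2672) = 0.371737
  p_C = 2.64·e^(−2.64·0.96) = 2.64·e^(−2.5344) = 0.209377
Multiply by the mixture weights:
  π_A·p_A = 0.21 × 0.383184 = 0.0804685
  π_B·p_B = 0.31 × 0.371737 = 0.115239
  π_C·p_C = 0.48 × 0.209377 = 0.100501
Marginal: 0.0804685 + 0.115239 + 0.100501 = 0.296208
So the posterior for Regime A is 0.0804685 / 0.296208 ≈ 0.2717.

0.2717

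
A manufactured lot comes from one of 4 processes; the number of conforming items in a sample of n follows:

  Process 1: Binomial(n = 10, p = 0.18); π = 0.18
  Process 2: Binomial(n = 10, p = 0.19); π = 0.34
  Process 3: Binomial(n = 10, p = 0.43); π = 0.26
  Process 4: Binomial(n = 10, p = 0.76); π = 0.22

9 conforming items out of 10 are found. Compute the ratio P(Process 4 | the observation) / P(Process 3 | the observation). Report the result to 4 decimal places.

Posterior odds = (w_i f_i(x)) / (w_j f_j(x)); the normalising sum cancels.
Evaluate each component's likelihood at the observed value:
  p_1 = C(10,9)·0.18^9·0.82^1 = 10·1.98359e-07·0.82 = 1.62655e-06
  p_2 = C(10,9)·0.19^9·0.81^1 = 10·3.22688e-07·0.81 = 2.61377e-06
  p_3 = C(10,9)·0.43^9·0.57^1 = 10·0.000502593·0.57 = 0.00286478
  p_4 = C(10,9)·0.76^9·0.24^1 = 10·0.0845906·0.24 = 0.203018
Posterior odds = (w_4·p_4) / (w_3·p_3) = (0.22·0.203018) / (0.26·0.00286478) = 0.0446639 / 0.000744842 ≈ 59.9642

59.9642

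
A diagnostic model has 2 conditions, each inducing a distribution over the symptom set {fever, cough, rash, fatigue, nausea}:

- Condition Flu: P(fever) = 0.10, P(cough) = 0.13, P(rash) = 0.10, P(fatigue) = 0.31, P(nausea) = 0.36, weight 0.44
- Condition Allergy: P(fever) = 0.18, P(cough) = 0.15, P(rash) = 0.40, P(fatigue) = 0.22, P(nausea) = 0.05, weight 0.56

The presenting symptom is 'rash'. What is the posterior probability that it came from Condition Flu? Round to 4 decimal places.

0.1642

The responsibility of component k is P(Z=k) f_k(x) divided by Σ_j P(Z=j) f_j(x).
Evaluate each component's likelihood at the observed value:
  p_Flu = P(rash | comp) = 0.10
  p_Allergy = P(rash | comp) = 0.40
Prior × likelihood for each component:
  P(Z=Flu)·p_Flu = 0.44 × 0.1 = 0.044
  P(Z=Allergy)·p_Allergy = 0.56 × 0.4 = 0.224
Marginal: 0.044 + 0.224 = 0.268
P(Condition Flu | x) ≈ 0.1642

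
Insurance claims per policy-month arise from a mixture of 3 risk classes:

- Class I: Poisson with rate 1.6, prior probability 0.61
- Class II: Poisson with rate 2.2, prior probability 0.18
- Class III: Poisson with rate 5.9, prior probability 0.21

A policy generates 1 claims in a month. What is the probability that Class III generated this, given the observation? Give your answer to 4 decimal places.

Posterior ∝ prior × likelihood, so P(k | x) ∝ w_k f_k(x); normalise over all components.
Component likelihoods at x = 1 claims:
  f_I = e^(−1.6)·1.6^1/1! = 0.323034
  f_II = e^(−2.2)·2.2^1/1! = 0.243767
  f_III = e^(−5.9)·5.9^1/1! = 0.0161627
Multiply by the mixture weights:
  w_I·f_I = 0.61 × 0.323034 = 0.197051
  w_II·f_II = 0.18 × 0.243767 = 0.0438781
  w_III·f_III = 0.21 × 0.0161627 = 0.00339417
Evidence: 0.197051 + 0.0438781 + 0.00339417 = 0.244323
P(Class III | x) ≈ 0.0139

0.0139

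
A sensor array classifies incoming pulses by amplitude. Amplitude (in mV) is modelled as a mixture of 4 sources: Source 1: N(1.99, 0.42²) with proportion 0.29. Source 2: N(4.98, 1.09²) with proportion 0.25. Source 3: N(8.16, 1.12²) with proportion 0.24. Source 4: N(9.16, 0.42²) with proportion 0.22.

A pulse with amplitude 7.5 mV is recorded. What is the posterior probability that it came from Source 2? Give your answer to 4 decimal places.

0.0808

P(component k | x) = w_k·f_k(x) / marginal(x), where marginal(x) = Σ_j w_j·f_j(x).
Component likelihoods at x = 7.5 mV:
  f_1 = (1/(0.42·√(2π)))·exp(−(7.5−1.99)²/(2·0.42²)) = 0.949863·exp(-86.05471) = 4.02325e-38
  f_2 = (1/(1.09·√(2π)))·exp(−(7.5−4.98)²/(2·1.09²)) = 0.366002·exp(-2.67250) = 0.0252831
  f_3 = (1/(1.12·√(2π)))·exp(−(7.5−8.16)²/(2·1.12²)) = 0.356198·exp(-0.17363) = 0.299424
  f_4 = (1/(0.42·√(2π)))·exp(−(7.5−9.16)²/(2·0.42²)) = 0.949863·exp(-7.81066) = 0.000385066
Multiply by the mixture weights:
  w_1·f_1 = 0.29 × 4.02325e-38 = 1.16674e-38
  w_2·f_2 = 0.25 × 0.0252831 = 0.00632078
  w_3·f_3 = 0.24 × 0.299424 = 0.0718617
  w_4·f_4 = 0.22 × 0.000385066 = 8.47145e-05
Evidence: 1.16674e-38 + 0.00632078 + 0.0718617 + 8.47145e-05 = 0.0782672
P(Source 2 | data) ≈ 0.0808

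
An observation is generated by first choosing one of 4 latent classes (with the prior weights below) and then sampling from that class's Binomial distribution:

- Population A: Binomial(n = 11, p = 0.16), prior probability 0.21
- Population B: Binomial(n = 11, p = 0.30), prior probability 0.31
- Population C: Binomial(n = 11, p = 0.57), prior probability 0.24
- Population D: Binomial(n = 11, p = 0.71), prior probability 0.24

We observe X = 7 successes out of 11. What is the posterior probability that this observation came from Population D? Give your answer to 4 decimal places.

0.4659

Posterior ∝ prior × likelihood, so P(k | x) ∝ π_k f_k(x); normalise over all components.
Evaluate each component's likelihood at the observed value:
  f_A = 0.000441033
  f_B = 0.0173283
  f_C = 0.220552
  f_D = 0.212283
Weight by the priors:
  π_A·f_A = 0.21 × 0.000441033 = 9.26169e-05
  π_B·f_B = 0.31 × 0.0173283 = 0.00537176
  π_C·f_C = 0.24 × 0.220552 = 0.0529326
  π_D·f_D = 0.24 × 0.212283 = 0.0509478
Sum: 9.26169e-05 + 0.00537176 + 0.0529326 + 0.0509478 = 0.109345
So the posterior for Population D is 0.0509478 / 0.109345 ≈ 0.4659.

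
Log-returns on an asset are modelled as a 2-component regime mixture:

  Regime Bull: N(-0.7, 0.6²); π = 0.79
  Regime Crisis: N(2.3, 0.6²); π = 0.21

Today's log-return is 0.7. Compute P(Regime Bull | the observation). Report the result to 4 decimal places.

The responsibility of component k is π_k f_k(x) divided by Σ_j π_j f_j(x).
Component likelihoods at x = 0.7:
  f_Bull = 0.0437031
  f_Crisis = 0.0189933
Prior × likelihood for each component:
  π_Bull·f_Bull = 0.79 × 0.0437031 = 0.0345255
  π_Crisis·f_Crisis = 0.21 × 0.0189933 = 0.0039886
Sum: 0.0345255 + 0.0039886 = 0.0385141
P(Regime Bull | x) ≈ 0.8964

0.8964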